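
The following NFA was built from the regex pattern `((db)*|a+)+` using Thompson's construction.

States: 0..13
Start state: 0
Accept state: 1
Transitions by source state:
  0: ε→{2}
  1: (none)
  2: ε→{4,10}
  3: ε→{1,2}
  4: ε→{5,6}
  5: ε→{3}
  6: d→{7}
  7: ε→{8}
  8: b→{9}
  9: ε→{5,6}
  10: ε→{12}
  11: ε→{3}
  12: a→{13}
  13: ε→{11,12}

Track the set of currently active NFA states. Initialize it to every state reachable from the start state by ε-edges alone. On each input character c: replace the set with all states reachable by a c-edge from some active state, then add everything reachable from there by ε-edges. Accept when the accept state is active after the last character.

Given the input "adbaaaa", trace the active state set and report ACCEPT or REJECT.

S₀ = ε-closure({0}) = {0,1,2,3,4,5,6,10,12}
'a' @ 1: {1,2,3,4,5,6,10,11,12,13}  [accepting]
'd' @ 2: {7,8}
'b' @ 3: {1,2,3,4,5,6,9,10,12}  [accepting]
'a' @ 4: {1,2,3,4,5,6,10,11,12,13}  [accepting]
'a' @ 5: {1,2,3,4,5,6,10,11,12,13}  [accepting]
'a' @ 6: {1,2,3,4,5,6,10,11,12,13}  [accepting]
'a' @ 7: {1,2,3,4,5,6,10,11,12,13}  [accepting]
final: {1,2,3,4,5,6,10,11,12,13}; accept 1 in set

Answer: ACCEPT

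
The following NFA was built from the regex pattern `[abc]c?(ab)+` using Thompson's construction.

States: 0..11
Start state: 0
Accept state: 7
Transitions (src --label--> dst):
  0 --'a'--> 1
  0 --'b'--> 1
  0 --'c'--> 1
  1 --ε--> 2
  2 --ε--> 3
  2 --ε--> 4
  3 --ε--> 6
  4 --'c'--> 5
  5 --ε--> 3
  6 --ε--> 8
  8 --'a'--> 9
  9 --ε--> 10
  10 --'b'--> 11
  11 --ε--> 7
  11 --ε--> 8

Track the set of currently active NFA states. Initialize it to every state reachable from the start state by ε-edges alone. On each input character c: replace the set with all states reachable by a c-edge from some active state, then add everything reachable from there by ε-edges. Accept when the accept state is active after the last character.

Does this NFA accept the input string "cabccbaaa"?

initial (ε-close {0}): {0}
'c' @ 1: {1,2,3,4,6,8}
'a' @ 2: {9,10}
'b' @ 3: {7,8,11}  ✓accept
'c' @ 4: {}  — state set empty
rest 'cbaaa' ignored (set empty)
final: {}; accept 7 not in set

Answer: REJECT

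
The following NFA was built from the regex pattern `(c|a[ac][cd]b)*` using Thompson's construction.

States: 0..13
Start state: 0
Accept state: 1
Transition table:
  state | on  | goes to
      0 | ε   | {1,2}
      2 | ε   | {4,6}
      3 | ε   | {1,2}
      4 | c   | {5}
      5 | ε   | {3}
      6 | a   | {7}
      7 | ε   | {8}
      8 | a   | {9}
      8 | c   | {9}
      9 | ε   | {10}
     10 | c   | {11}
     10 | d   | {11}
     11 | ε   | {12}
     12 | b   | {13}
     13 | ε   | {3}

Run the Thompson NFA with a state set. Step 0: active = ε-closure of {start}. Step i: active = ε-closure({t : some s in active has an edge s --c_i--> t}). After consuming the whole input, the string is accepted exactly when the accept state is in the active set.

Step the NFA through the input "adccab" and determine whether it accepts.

Answer: REJECT

Steps:
S₀ = ε-closure({0}) = {0,1,2,4,6}
'a' @ 1: {7,8}
'd' @ 2: {}  — dead — no transitions
rest 'ccab' ignored (set empty)
end set {} — state 1 not in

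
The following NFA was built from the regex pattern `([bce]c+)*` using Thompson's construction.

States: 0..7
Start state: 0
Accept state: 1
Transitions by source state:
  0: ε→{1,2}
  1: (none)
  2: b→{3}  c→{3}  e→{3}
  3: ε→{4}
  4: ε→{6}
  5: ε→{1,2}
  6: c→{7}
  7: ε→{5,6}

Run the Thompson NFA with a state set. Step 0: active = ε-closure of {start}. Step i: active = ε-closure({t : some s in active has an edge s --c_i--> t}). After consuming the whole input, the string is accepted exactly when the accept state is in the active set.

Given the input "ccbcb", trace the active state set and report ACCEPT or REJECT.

start: ε-closure({0}) = {0,1,2}
'c' @ 1: {3,4,6}
'c' @ 2: {1,2,5,6,7}  (accept∈set)
'b' @ 3: {3,4,6}
'c' @ 4: {1,2,5,6,7}  (accept∈set)
'b' @ 5: {3,4,6}
final: {3,4,6}; accept 1 not in set

Answer: REJECT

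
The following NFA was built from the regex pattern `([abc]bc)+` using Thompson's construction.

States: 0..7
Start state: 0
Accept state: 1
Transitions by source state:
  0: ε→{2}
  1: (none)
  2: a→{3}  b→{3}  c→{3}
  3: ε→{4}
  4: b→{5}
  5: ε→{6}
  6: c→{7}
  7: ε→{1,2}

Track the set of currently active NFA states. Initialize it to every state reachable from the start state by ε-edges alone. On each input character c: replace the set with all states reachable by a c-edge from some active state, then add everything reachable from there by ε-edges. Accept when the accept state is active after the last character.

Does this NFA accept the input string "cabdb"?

initial (ε-close {0}): {0,2}
'c' @ 1: {3,4}
'a' @ 2: {}  — no active states
rest 'bdb' ignored (set empty)
final: {}; accept 1 not in set

Answer: REJECT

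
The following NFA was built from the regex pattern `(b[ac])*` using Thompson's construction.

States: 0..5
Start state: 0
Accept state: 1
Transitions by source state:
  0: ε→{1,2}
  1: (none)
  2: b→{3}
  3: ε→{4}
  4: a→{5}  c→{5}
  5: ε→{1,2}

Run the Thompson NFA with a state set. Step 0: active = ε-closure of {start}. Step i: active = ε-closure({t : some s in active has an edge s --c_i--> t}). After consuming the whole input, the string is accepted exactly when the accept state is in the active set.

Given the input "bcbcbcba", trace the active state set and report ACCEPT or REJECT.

start: ε-closure({0}) = {0,1,2}
'b' @ 1: {3,4}
'c' @ 2: {1,2,5}  ✓accept
'b' @ 3: {3,4}
'c' @ 4: {1,2,5}  ✓accept
'b' @ 5: {3,4}
'c' @ 6: {1,2,5}  ✓accept
'b' @ 7: {3,4}
'a' @ 8: {1,2,5}  ✓accept
after full input: {1,2,5}  (accept=1 in)

Answer: ACCEPT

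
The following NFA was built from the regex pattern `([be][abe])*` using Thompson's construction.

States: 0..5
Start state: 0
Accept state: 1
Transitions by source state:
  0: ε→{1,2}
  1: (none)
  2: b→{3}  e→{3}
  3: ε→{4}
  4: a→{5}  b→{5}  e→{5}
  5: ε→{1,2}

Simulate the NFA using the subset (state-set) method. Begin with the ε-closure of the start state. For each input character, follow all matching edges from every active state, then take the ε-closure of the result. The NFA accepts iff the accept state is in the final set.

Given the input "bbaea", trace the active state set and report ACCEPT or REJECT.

Answer: REJECT

Trace:
start: ε-closure({0}) = {0,1,2}
'b' @ 1: {3,4}
'b' @ 2: {1,2,5}  ✓accept
'a' @ 3: {}  — dead — no transitions
rest 'ea' ignored (set empty)
end set {} — state 1 not in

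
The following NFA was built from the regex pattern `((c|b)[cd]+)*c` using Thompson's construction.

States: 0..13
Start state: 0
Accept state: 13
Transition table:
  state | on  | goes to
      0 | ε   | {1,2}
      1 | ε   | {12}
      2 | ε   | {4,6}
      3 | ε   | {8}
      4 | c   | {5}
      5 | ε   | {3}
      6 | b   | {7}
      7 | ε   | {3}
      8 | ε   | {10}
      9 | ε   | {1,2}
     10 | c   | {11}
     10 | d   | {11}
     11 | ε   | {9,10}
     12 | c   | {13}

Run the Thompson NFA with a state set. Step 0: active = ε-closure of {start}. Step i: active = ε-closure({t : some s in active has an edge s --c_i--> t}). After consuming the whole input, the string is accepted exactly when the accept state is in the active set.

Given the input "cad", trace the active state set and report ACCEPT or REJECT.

S₀ = ε-closure({0}) = {0,1,2,4,6,12}
'c' @ 1: {3,5,8,10,13}  ✓accept
'a' @ 2: {}  — state set empty
rest 'd' ignored (set empty)
end set {} — state 13 not in

Answer: REJECT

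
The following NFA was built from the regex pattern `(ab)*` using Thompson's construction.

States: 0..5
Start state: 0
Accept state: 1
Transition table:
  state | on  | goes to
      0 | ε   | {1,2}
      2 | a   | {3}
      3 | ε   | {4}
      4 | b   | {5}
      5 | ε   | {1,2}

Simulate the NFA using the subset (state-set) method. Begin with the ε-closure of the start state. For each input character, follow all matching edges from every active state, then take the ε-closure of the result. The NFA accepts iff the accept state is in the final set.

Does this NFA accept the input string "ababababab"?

start: ε-closure({0}) = {0,1,2}
'a' @ 1: {3,4}
'b' @ 2: {1,2,5}  ✓accept
'a' @ 3: {3,4}
'b' @ 4: {1,2,5}  ✓accept
'a' @ 5: {3,4}
'b' @ 6: {1,2,5}  ✓accept
'a' @ 7: {3,4}
'b' @ 8: {1,2,5}  ✓accept
'a' @ 9: {3,4}
'b' @ 10: {1,2,5}  ✓accept
after full input: {1,2,5}  (accept=1 in)

Answer: ACCEPT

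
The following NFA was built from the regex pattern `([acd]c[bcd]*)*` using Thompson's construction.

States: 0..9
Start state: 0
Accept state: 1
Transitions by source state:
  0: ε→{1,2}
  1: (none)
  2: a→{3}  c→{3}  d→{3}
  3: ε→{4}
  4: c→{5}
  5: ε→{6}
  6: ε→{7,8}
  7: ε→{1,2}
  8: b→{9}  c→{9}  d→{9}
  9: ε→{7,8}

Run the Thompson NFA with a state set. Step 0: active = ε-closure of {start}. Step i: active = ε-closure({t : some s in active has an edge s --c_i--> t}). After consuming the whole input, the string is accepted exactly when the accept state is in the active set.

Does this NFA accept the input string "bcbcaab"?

start: ε-closure({0}) = {0,1,2}
'b' @ 1: {}  — no active states
rest 'cbcaab' ignored (set empty)
final: {}; accept 1 not in set

Answer: REJECT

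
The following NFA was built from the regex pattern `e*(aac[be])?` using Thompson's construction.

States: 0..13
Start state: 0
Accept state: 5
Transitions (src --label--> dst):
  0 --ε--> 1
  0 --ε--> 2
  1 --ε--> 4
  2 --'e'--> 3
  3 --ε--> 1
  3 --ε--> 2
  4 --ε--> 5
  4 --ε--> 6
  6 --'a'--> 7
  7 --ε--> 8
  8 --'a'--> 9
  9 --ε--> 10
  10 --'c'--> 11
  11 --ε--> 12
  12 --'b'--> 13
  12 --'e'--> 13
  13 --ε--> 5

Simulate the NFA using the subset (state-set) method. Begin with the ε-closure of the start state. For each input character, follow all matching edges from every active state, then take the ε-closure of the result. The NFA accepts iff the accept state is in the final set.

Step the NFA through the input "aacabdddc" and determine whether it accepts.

Answer: REJECT

Steps:
start: ε-closure({0}) = {0,1,2,4,5,6}
'a' @ 1: {7,8}
'a' @ 2: {9,10}
'c' @ 3: {11,12}
'a' @ 4: {}  — no active states
rest 'bdddc' ignored (set empty)
end set {} — state 5 not in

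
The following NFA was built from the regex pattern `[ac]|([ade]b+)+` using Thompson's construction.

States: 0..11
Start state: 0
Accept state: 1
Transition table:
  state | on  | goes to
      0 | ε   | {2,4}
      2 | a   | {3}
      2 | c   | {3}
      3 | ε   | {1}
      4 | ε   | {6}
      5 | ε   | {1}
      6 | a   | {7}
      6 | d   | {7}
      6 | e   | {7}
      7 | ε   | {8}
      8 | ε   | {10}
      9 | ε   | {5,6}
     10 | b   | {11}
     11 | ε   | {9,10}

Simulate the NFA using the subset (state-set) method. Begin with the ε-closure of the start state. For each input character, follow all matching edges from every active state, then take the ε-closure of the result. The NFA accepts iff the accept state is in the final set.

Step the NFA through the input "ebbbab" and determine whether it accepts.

S₀ = ε-closure({0}) = {0,2,4,6}
'e' @ 1: {7,8,10}
'b' @ 2: {1,5,6,9,10,11}  (accept∈set)
'b' @ 3: {1,5,6,9,10,11}  (accept∈set)
'b' @ 4: {1,5,6,9,10,11}  (accept∈set)
'a' @ 5: {7,8,10}
'b' @ 6: {1,5,6,9,10,11}  (accept∈set)
final: {1,5,6,9,10,11}; accept 1 in set

Answer: ACCEPT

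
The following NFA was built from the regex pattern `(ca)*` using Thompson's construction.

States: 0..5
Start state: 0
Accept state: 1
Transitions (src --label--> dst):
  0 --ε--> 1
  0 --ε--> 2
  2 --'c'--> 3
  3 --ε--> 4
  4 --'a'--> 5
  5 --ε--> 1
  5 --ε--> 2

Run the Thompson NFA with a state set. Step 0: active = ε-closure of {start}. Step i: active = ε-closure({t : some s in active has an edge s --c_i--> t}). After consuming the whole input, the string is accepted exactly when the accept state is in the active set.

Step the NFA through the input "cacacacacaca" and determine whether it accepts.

Answer: ACCEPT

Derivation:
initial (ε-close {0}): {0,1,2}
'c' @ 1: {3,4}
'a' @ 2: {1,2,5}  ✓accept
'c' @ 3: {3,4}
'a' @ 4: {1,2,5}  ✓accept
'c' @ 5: {3,4}
'a' @ 6: {1,2,5}  ✓accept
'c' @ 7: {3,4}
'a' @ 8: {1,2,5}  ✓accept
'c' @ 9: {3,4}
'a' @ 10: {1,2,5}  ✓accept
'c' @ 11: {3,4}
'a' @ 12: {1,2,5}  ✓accept
final: {1,2,5}; accept 1 in set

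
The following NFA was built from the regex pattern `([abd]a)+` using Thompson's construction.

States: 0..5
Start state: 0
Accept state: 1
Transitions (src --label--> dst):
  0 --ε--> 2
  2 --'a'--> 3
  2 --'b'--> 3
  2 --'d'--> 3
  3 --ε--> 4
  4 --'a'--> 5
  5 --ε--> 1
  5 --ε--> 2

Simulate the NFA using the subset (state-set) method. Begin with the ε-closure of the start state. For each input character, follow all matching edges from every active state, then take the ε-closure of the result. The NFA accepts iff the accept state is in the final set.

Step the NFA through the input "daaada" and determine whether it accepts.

Answer: ACCEPT

Trace:
S₀ = ε-closure({0}) = {0,2}
'd' @ 1: {3,4}
'a' @ 2: {1,2,5}  ✓accept
'a' @ 3: {3,4}
'a' @ 4: {1,2,5}  ✓accept
'd' @ 5: {3,4}
'a' @ 6: {1,2,5}  ✓accept
end set {1,2,5} — state 1 in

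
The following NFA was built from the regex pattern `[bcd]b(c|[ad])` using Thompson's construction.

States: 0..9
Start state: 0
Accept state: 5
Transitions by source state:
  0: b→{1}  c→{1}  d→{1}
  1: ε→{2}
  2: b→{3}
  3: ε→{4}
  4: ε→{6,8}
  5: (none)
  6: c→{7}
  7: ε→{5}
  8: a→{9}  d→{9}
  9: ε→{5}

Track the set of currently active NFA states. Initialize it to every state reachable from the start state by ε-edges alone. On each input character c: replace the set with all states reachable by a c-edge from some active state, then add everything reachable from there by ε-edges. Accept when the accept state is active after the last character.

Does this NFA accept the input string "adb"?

S₀ = ε-closure({0}) = {0}
'a' @ 1: {}  — no active states
rest 'db' ignored (set empty)
end set {} — state 5 not in

Answer: REJECT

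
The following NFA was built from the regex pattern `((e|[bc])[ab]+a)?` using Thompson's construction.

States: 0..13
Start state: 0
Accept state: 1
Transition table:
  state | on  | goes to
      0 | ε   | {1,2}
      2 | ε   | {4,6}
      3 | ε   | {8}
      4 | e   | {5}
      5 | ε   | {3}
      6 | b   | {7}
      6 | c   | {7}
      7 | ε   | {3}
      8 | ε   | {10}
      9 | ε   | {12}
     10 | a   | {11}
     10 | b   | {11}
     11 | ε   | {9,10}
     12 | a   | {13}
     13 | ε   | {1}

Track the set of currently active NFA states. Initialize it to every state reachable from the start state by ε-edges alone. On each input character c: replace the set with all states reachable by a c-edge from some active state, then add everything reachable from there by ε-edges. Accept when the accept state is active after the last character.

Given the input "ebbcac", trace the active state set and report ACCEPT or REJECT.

Answer: REJECT

Steps:
start: ε-closure({0}) = {0,1,2,4,6}
'e' @ 1: {3,5,8,10}
'b' @ 2: {9,10,11,12}
'b' @ 3: {9,10,11,12}
'c' @ 4: {}  — state set empty
rest 'ac' ignored (set empty)
final: {}; accept 1 not in set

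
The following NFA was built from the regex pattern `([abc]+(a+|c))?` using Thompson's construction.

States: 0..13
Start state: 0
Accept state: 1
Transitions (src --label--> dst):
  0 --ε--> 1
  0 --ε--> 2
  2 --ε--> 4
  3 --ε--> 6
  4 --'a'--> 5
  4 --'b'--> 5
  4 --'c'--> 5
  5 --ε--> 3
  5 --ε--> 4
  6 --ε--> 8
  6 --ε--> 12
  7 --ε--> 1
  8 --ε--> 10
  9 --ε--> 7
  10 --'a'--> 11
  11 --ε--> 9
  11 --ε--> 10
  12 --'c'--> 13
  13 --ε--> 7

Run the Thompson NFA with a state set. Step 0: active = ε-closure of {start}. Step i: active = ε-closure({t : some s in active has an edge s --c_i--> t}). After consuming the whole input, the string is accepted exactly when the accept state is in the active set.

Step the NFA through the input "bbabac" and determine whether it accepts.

Answer: ACCEPT

Steps:
initial (ε-close {0}): {0,1,2,4}
'b' @ 1: {3,4,5,6,8,10,12}
'b' @ 2: {3,4,5,6,8,10,12}
'a' @ 3: {1,3,4,5,6,7,8,9,10,11,12}  [accepting]
'b' @ 4: {3,4,5,6,8,10,12}
'a' @ 5: {1,3,4,5,6,7,8,9,10,11,12}  [accepting]
'c' @ 6: {1,3,4,5,6,7,8,10,12,13}  [accepting]
after full input: {1,3,4,5,6,7,8,10,12,13}  (accept=1 in)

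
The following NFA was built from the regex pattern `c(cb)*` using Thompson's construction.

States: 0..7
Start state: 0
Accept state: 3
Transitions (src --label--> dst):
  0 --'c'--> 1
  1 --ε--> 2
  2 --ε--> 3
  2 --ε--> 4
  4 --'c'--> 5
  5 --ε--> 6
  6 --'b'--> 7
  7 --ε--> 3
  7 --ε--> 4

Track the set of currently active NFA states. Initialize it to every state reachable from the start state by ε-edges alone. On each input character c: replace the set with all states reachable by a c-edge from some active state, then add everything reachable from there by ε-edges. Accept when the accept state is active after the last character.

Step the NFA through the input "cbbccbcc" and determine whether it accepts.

Answer: REJECT

Derivation:
initial (ε-close {0}): {0}
'c' @ 1: {1,2,3,4}  (accept∈set)
'b' @ 2: {}  — no active states
rest 'bccbcc' ignored (set empty)
end set {} — state 3 not in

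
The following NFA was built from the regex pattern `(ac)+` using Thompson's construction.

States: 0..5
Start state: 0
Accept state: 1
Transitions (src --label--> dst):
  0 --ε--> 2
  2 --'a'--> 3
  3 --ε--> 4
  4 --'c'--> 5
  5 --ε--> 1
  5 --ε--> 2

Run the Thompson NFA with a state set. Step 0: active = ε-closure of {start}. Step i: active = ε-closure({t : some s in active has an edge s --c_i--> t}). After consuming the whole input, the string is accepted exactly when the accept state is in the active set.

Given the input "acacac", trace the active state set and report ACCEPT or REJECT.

Answer: ACCEPT

Steps:
initial (ε-close {0}): {0,2}
'a' @ 1: {3,4}
'c' @ 2: {1,2,5}  ✓accept
'a' @ 3: {3,4}
'c' @ 4: {1,2,5}  ✓accept
'a' @ 5: {3,4}
'c' @ 6: {1,2,5}  ✓accept
after full input: {1,2,5}  (accept=1 in)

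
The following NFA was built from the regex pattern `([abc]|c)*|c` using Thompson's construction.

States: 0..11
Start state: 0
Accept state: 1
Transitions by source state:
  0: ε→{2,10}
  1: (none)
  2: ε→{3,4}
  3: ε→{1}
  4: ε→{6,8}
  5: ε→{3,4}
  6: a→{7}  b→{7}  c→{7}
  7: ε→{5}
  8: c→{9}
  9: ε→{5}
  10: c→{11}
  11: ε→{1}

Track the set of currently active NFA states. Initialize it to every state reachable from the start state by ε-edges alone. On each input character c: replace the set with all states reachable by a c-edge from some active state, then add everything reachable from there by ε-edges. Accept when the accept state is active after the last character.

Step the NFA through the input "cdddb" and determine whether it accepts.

Answer: REJECT

Derivation:
initial (ε-close {0}): {0,1,2,3,4,6,8,10}
'c' @ 1: {1,3,4,5,6,7,8,9,11}  [accepting]
'd' @ 2: {}  — no active states
rest 'ddb' ignored (set empty)
after full input: {}  (accept=1 not in)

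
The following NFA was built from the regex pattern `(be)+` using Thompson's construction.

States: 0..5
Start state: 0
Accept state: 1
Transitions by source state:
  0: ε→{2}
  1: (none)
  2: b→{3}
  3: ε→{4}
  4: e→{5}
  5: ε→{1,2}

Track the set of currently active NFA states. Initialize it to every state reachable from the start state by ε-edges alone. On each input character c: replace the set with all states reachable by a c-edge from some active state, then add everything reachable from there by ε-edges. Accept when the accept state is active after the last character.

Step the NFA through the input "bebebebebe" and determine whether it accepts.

initial (ε-close {0}): {0,2}
'b' @ 1: {3,4}
'e' @ 2: {1,2,5}  [accepting]
'b' @ 3: {3,4}
'e' @ 4: {1,2,5}  [accepting]
'b' @ 5: {3,4}
'e' @ 6: {1,2,5}  [accepting]
'b' @ 7: {3,4}
'e' @ 8: {1,2,5}  [accepting]
'b' @ 9: {3,4}
'e' @ 10: {1,2,5}  [accepting]
end set {1,2,5} — state 1 in

Answer: ACCEPT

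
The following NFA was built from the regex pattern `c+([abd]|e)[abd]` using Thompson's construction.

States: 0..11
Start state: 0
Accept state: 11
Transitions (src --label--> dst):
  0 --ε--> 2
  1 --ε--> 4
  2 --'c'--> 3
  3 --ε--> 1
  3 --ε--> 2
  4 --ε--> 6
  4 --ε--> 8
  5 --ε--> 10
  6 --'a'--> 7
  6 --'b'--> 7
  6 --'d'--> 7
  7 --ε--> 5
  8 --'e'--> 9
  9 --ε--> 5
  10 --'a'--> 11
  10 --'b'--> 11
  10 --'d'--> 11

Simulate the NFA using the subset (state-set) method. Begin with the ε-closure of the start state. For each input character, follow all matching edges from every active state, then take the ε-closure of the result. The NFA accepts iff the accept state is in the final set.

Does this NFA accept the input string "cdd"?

Answer: ACCEPT

Trace:
S₀ = ε-closure({0}) = {0,2}
'c' @ 1: {1,2,3,4,6,8}
'd' @ 2: {5,7,10}
'd' @ 3: {11}  ✓accept
final: {11}; accept 11 in set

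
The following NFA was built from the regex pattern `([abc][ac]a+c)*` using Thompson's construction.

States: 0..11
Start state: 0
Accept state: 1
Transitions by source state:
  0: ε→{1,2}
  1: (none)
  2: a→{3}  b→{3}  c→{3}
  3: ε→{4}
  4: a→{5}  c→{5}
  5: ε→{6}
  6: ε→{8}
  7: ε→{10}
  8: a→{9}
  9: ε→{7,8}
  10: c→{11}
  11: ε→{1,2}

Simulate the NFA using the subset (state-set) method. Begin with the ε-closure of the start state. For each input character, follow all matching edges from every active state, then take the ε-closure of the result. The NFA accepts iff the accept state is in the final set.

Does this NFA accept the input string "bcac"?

start: ε-closure({0}) = {0,1,2}
'b' @ 1: {3,4}
'c' @ 2: {5,6,8}
'a' @ 3: {7,8,9,10}
'c' @ 4: {1,2,11}  (accept∈set)
final: {1,2,11}; accept 1 in set

Answer: ACCEPT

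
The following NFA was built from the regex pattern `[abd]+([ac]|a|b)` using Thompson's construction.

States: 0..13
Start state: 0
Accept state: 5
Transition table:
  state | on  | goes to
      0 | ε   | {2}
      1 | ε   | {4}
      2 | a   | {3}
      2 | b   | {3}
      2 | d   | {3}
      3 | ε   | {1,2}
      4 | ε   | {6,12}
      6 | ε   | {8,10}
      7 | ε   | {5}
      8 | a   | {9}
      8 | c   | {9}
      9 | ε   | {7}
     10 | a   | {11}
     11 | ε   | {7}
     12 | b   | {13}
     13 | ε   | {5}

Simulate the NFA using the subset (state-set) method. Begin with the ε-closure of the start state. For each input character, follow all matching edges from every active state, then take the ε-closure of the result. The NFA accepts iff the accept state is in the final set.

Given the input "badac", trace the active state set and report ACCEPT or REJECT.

Answer: ACCEPT

Steps:
start: ε-closure({0}) = {0,2}
'b' @ 1: {1,2,3,4,6,8,10,12}
'a' @ 2: {1,2,3,4,5,6,7,8,9,10,11,12}  (accept∈set)
'd' @ 3: {1,2,3,4,6,8,10,12}
'a' @ 4: {1,2,3,4,5,6,7,8,9,10,11,12}  (accept∈set)
'c' @ 5: {5,7,9}  (accept∈set)
end set {5,7,9} — state 5 in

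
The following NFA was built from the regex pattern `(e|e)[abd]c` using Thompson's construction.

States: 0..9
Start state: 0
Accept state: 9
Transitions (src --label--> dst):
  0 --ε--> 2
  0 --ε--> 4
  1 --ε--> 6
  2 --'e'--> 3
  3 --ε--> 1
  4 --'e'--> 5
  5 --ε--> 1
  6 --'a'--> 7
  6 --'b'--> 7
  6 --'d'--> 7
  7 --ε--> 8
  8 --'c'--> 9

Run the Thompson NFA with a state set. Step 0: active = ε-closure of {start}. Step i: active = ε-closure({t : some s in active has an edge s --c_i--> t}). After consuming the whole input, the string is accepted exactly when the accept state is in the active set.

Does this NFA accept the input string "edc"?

Answer: ACCEPT

Derivation:
initial (ε-close {0}): {0,2,4}
'e' @ 1: {1,3,5,6}
'd' @ 2: {7,8}
'c' @ 3: {9}  (accept∈set)
after full input: {9}  (accept=9 in)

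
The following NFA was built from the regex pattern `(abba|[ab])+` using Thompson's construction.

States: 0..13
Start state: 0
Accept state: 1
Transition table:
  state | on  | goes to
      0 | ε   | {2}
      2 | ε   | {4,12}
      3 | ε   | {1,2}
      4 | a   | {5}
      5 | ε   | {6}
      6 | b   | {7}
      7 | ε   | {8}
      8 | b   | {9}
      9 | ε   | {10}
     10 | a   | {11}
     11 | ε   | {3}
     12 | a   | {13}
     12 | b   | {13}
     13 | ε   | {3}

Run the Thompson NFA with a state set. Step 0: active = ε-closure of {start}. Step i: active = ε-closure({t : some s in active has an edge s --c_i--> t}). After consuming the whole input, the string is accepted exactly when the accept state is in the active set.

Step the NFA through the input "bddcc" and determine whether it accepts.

start: ε-closure({0}) = {0,2,4,12}
'b' @ 1: {1,2,3,4,12,13}  [accepting]
'd' @ 2: {}  — state set empty
rest 'dcc' ignored (set empty)
after full input: {}  (accept=1 not in)

Answer: REJECT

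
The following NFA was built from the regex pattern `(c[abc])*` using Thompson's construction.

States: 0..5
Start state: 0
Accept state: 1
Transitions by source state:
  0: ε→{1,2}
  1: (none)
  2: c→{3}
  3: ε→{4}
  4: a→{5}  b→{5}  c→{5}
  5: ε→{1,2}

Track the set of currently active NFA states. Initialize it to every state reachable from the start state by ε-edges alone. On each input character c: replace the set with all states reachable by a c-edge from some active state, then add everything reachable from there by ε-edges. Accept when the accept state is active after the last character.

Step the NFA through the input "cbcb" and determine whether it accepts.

initial (ε-close {0}): {0,1,2}
'c' @ 1: {3,4}
'b' @ 2: {1,2,5}  [accepting]
'c' @ 3: {3,4}
'b' @ 4: {1,2,5}  [accepting]
after full input: {1,2,5}  (accept=1 in)

Answer: ACCEPT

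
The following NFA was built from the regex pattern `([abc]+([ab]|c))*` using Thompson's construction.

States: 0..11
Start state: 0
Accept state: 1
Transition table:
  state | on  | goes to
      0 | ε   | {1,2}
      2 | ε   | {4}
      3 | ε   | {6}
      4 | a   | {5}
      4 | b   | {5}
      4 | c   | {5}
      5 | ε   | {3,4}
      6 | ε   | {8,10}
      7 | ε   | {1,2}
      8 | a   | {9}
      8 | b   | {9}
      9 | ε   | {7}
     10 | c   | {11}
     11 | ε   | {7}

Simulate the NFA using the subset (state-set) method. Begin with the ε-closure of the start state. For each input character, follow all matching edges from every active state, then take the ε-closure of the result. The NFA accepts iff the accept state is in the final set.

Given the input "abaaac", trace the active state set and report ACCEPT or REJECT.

start: ε-closure({0}) = {0,1,2,4}
'a' @ 1: {3,4,5,6,8,10}
'b' @ 2: {1,2,3,4,5,6,7,8,9,10}  (accept∈set)
'a' @ 3: {1,2,3,4,5,6,7,8,9,10}  (accept∈set)
'a' @ 4: {1,2,3,4,5,6,7,8,9,10}  (accept∈set)
'a' @ 5: {1,2,3,4,5,6,7,8,9,10}  (accept∈set)
'c' @ 6: {1,2,3,4,5,6,7,8,10,11}  (accept∈set)
final: {1,2,3,4,5,6,7,8,10,11}; accept 1 in set

Answer: ACCEPT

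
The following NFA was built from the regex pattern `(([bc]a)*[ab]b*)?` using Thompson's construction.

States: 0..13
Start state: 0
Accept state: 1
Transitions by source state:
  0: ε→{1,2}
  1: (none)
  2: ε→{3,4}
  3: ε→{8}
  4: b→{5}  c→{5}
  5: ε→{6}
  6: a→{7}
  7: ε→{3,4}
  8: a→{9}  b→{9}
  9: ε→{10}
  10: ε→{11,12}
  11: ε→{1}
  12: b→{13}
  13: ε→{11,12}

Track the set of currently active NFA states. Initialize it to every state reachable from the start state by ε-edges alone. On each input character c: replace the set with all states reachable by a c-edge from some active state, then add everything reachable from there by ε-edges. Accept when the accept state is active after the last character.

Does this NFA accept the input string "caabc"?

initial (ε-close {0}): {0,1,2,3,4,8}
'c' @ 1: {5,6}
'a' @ 2: {3,4,7,8}
'a' @ 3: {1,9,10,11,12}  ✓accept
'b' @ 4: {1,11,12,13}  ✓accept
'c' @ 5: {}  — state set empty
end set {} — state 1 not in

Answer: REJECT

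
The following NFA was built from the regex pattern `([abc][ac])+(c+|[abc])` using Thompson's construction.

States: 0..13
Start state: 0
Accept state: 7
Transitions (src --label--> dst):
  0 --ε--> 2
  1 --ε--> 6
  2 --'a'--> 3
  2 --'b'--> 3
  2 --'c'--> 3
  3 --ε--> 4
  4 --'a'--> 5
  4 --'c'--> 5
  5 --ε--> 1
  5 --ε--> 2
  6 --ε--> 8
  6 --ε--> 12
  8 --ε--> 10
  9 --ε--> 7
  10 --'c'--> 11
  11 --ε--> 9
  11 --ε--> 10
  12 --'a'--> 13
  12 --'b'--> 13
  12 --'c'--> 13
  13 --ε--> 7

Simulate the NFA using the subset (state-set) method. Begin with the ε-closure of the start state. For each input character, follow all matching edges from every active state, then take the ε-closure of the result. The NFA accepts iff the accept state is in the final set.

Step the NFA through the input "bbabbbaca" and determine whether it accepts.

Answer: REJECT

Steps:
initial (ε-close {0}): {0,2}
'b' @ 1: {3,4}
'b' @ 2: {}  — no active states
rest 'abbbaca' ignored (set empty)
end set {} — state 7 not in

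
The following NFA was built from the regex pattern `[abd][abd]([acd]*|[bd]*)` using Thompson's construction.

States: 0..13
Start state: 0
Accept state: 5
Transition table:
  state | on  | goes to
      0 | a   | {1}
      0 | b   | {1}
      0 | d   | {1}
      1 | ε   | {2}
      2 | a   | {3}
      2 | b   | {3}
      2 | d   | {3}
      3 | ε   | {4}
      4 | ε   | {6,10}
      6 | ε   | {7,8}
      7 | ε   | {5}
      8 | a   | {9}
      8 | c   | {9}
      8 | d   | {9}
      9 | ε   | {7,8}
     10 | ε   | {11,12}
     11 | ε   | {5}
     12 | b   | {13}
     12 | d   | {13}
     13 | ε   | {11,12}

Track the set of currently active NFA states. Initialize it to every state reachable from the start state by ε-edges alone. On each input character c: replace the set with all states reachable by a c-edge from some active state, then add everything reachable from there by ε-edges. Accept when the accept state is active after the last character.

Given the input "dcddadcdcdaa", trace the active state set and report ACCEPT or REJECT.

Answer: REJECT

Trace:
start: ε-closure({0}) = {0}
'd' @ 1: {1,2}
'c' @ 2: {}  — state set empty
rest 'ddadcdcdaa' ignored (set empty)
after full input: {}  (accept=5 not in)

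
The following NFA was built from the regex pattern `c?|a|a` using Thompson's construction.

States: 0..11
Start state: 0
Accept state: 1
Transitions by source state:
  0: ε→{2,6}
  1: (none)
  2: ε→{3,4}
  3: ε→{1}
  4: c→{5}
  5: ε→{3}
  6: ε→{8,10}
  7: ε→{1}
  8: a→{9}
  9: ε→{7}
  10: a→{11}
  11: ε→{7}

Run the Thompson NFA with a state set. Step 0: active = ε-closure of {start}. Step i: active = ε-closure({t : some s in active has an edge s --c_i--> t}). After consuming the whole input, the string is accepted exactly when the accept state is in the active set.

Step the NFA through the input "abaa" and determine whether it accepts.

S₀ = ε-closure({0}) = {0,1,2,3,4,6,8,10}
'a' @ 1: {1,7,9,11}  (accept∈set)
'b' @ 2: {}  — dead — no transitions
rest 'aa' ignored (set empty)
end set {} — state 1 not in

Answer: REJECT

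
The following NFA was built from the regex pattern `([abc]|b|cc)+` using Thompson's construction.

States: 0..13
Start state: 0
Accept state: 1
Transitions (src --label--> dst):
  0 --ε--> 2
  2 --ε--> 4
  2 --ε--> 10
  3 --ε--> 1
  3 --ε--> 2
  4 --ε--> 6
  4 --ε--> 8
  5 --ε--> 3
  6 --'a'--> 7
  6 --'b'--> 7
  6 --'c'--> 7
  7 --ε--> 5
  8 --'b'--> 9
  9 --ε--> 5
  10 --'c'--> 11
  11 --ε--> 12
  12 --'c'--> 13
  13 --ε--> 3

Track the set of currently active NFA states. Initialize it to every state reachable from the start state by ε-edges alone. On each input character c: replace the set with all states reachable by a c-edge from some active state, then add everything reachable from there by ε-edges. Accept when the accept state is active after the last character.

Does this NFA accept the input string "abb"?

Answer: ACCEPT

Trace:
initial (ε-close {0}): {0,2,4,6,8,10}
'a' @ 1: {1,2,3,4,5,6,7,8,10}  (accept∈set)
'b' @ 2: {1,2,3,4,5,6,7,8,9,10}  (accept∈set)
'b' @ 3: {1,2,3,4,5,6,7,8,9,10}  (accept∈set)
after full input: {1,2,3,4,5,6,7,8,9,10}  (accept=1 in)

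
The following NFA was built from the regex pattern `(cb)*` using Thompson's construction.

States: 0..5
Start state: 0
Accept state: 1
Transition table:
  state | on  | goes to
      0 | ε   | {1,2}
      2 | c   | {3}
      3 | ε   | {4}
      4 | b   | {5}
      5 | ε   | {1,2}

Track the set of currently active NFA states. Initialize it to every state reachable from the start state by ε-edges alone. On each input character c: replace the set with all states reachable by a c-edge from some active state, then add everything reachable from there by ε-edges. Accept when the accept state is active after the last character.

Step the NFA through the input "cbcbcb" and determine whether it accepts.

Answer: ACCEPT

Trace:
S₀ = ε-closure({0}) = {0,1,2}
'c' @ 1: {3,4}
'b' @ 2: {1,2,5}  (accept∈set)
'c' @ 3: {3,4}
'b' @ 4: {1,2,5}  (accept∈set)
'c' @ 5: {3,4}
'b' @ 6: {1,2,5}  (accept∈set)
final: {1,2,5}; accept 1 in set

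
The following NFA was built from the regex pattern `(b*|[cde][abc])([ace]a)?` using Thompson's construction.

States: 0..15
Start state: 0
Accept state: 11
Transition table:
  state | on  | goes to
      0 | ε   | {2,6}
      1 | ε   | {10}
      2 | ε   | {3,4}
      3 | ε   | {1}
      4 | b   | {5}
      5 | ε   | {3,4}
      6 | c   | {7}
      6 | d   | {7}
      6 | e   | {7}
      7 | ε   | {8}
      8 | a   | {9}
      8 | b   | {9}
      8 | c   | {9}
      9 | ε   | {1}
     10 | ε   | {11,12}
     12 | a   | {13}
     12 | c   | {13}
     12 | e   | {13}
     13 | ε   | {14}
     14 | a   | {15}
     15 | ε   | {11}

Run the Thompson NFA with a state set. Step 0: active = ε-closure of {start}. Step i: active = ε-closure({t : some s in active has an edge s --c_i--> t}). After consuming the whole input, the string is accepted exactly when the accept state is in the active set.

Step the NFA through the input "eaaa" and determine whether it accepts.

start: ε-closure({0}) = {0,1,2,3,4,6,10,11,12}
'e' @ 1: {7,8,13,14}
'a' @ 2: {1,9,10,11,12,15}  (accept∈set)
'a' @ 3: {13,14}
'a' @ 4: {11,15}  (accept∈set)
final: {11,15}; accept 11 in set

Answer: ACCEPT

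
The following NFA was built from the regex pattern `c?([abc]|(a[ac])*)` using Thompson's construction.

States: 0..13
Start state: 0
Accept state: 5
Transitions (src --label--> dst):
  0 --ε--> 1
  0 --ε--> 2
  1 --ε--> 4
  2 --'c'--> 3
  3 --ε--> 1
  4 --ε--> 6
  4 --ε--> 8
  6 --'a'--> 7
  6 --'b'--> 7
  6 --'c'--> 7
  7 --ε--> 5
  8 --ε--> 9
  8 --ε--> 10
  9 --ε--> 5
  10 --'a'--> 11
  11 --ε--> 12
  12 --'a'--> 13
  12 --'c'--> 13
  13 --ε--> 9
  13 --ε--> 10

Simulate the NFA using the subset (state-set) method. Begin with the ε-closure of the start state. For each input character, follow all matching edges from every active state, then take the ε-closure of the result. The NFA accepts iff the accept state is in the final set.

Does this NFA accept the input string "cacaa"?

start: ε-closure({0}) = {0,1,2,4,5,6,8,9,10}
'c' @ 1: {1,3,4,5,6,7,8,9,10}  [accepting]
'a' @ 2: {5,7,11,12}  [accepting]
'c' @ 3: {5,9,10,13}  [accepting]
'a' @ 4: {11,12}
'a' @ 5: {5,9,10,13}  [accepting]
end set {5,9,10,13} — state 5 in

Answer: ACCEPT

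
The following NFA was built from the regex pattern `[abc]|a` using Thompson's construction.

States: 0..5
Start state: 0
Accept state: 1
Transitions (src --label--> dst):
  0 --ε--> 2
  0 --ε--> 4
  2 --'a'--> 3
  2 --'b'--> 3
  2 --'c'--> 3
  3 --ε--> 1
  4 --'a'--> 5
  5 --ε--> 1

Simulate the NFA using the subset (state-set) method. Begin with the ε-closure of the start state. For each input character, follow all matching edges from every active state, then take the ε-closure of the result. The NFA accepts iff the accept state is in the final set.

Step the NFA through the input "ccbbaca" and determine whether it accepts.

S₀ = ε-closure({0}) = {0,2,4}
'c' @ 1: {1,3}  [accepting]
'c' @ 2: {}  — state set empty
rest 'bbaca' ignored (set empty)
end set {} — state 1 not in

Answer: REJECT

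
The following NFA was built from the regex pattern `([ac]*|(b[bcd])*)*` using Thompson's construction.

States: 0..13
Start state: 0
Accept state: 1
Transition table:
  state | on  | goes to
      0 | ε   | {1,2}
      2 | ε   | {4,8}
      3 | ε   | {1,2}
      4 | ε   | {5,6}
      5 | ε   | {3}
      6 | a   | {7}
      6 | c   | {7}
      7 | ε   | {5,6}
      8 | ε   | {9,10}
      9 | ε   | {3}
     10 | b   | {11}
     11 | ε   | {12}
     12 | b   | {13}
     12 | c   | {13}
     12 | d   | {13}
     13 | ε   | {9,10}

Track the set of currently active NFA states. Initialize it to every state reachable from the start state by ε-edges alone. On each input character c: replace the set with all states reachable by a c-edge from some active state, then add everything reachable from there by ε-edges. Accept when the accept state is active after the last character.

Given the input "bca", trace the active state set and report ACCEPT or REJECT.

Answer: ACCEPT

Trace:
start: ε-closure({0}) = {0,1,2,3,4,5,6,8,9,10}
'b' @ 1: {11,12}
'c' @ 2: {1,2,3,4,5,6,8,9,10,13}  ✓accept
'a' @ 3: {1,2,3,4,5,6,7,8,9,10}  ✓accept
final: {1,2,3,4,5,6,7,8,9,10}; accept 1 in set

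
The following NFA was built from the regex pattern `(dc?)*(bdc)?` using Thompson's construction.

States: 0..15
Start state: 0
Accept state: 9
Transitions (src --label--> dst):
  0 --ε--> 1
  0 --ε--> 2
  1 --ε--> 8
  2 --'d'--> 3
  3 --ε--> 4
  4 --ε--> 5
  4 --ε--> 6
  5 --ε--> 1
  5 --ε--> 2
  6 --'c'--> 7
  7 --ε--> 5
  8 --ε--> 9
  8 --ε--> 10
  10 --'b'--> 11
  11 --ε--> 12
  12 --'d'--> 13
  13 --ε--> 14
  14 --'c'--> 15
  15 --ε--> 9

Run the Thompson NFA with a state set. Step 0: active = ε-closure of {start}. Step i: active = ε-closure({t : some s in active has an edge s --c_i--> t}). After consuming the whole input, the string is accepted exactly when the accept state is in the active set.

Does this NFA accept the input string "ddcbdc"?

initial (ε-close {0}): {0,1,2,8,9,10}
'd' @ 1: {1,2,3,4,5,6,8,9,10}  [accepting]
'd' @ 2: {1,2,3,4,5,6,8,9,10}  [accepting]
'c' @ 3: {1,2,5,7,8,9,10}  [accepting]
'b' @ 4: {11,12}
'd' @ 5: {13,14}
'c' @ 6: {9,15}  [accepting]
end set {9,15} — state 9 in

Answer: ACCEPT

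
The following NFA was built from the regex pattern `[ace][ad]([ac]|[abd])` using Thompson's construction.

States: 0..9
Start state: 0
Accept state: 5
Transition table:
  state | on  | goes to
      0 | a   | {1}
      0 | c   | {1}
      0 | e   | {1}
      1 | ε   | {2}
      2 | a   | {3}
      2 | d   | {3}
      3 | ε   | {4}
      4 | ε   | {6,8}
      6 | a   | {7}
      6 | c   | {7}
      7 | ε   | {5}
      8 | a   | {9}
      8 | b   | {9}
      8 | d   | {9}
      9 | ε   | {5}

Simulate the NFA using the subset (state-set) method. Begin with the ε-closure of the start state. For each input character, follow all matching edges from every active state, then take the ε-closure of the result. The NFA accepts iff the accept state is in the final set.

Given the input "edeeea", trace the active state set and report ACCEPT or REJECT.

initial (ε-close {0}): {0}
'e' @ 1: {1,2}
'd' @ 2: {3,4,6,8}
'e' @ 3: {}  — no active states
rest 'eea' ignored (set empty)
after full input: {}  (accept=5 not in)

Answer: REJECT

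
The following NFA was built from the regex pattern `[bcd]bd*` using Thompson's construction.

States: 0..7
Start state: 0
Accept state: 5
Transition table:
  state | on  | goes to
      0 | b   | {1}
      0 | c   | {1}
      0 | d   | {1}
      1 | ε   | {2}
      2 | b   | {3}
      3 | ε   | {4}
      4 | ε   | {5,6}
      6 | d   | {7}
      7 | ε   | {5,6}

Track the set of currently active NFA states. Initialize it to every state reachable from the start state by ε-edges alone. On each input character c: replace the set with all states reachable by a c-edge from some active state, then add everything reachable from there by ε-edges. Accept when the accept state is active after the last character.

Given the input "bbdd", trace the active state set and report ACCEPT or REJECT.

initial (ε-close {0}): {0}
'b' @ 1: {1,2}
'b' @ 2: {3,4,5,6}  [accepting]
'd' @ 3: {5,6,7}  [accepting]
'd' @ 4: {5,6,7}  [accepting]
end set {5,6,7} — state 5 in

Answer: ACCEPT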